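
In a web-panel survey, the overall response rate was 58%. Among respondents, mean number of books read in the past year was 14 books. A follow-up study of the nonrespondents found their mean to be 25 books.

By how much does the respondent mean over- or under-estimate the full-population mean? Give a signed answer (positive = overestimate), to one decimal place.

Nonresponse fraction = 1 − 0.58 = 0.42.
Bias = (nonresponse fraction) × (respondent mean − nonrespondent mean)
     = 0.42 × (14 − 25) = 0.42 × -11 = -4.62.

-4.6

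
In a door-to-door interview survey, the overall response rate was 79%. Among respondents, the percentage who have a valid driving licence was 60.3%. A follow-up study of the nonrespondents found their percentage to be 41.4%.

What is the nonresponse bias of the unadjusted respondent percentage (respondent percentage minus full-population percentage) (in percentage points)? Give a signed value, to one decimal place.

+4.0 percentage points

Nonresponse fraction = 1 − 0.79 = 0.21.
Bias = (nonresponse fraction) × (respondent percentage − nonrespondent percentage)
     = 0.21 × (60.3 − 41.4) = 0.21 × 18.9 = 3.969.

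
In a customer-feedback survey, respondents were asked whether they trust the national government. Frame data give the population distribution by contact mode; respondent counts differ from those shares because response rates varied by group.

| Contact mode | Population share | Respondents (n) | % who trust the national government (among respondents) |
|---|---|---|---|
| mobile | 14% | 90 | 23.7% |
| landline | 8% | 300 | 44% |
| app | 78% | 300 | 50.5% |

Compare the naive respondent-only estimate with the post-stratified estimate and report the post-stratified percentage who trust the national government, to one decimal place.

46.2%

Without adjustment, the pooled respondent share is:
  (90/690)×23.7 + (300/690)×44 + (300/690)×50.5 = 44.1783%
Post-stratified estimate weights by population shares:
  0.14×23.7 + 0.08×44 + 0.78×50.5 = 46.228%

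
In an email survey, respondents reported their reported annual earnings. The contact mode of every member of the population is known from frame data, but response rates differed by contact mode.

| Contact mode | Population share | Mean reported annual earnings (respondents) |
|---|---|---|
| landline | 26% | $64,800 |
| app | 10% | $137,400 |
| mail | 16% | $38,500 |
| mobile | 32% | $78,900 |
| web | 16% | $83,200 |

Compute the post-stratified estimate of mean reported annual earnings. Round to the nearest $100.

Post-stratification weights by population share, not respondent share:
  landline: 0.26 × 64,800 = 16,848
  app: 0.1 × 137,400 = 13,740
  mail: 0.16 × 38,500 = 6160
  mobile: 0.32 × 78,900 = 25,248
  web: 0.16 × 83,200 = 13,312
Post-stratified estimate = 75,308 → $75,300.

$75,300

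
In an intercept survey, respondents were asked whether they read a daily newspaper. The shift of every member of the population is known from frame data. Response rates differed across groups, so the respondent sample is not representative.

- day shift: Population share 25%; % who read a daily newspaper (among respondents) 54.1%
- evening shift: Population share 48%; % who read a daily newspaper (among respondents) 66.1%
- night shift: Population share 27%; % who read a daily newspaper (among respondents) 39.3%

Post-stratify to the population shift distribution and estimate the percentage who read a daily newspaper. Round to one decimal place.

Post-stratification weights by population share, not respondent share:
  day shift: 0.25 × 54.1 = 13.525
  evening shift: 0.48 × 66.1 = 31.728
  night shift: 0.27 × 39.3 = 10.611
Post-stratified estimate = 55.864 → 55.9%.

55.9%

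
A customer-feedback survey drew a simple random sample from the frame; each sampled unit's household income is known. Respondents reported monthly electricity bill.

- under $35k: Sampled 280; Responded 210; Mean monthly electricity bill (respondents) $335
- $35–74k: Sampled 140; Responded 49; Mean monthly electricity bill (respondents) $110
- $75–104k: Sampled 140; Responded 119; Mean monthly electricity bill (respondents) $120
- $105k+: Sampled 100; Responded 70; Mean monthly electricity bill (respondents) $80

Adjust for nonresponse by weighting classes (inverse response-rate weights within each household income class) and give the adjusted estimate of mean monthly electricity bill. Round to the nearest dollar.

Response rates by class: under $35k 210/280 = 75%, $35–74k 49/140 = 35%, $75–104k 119/140 = 85%, $105k+ 70/100 = 70%.
Each respondent's weight = sampled/responded in their class; summing within a class gives n_sampled, so:
  under $35k: 280 × 335 = 93,800
  $35–74k: 140 × 110 = 15,400
  $75–104k: 140 × 120 = 16,800
  $105k+: 100 × 80 = 8000
Adjusted estimate = 134,000 / 660 = 203.03 → $203.

$203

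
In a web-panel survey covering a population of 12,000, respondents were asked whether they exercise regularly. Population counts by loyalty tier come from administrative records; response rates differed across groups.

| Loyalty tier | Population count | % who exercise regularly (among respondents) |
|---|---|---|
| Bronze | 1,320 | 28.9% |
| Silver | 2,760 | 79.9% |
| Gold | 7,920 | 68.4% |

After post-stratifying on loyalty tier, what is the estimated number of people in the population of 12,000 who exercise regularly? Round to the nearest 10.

8,000

Apply each group's respondent rate to its population count:
  Bronze: 1,320 × 28.9% = 381.48
  Silver: 2,760 × 79.9% = 2205.24
  Gold: 7,920 × 68.4% = 5417.28
Estimated total = 8004 → 8,000.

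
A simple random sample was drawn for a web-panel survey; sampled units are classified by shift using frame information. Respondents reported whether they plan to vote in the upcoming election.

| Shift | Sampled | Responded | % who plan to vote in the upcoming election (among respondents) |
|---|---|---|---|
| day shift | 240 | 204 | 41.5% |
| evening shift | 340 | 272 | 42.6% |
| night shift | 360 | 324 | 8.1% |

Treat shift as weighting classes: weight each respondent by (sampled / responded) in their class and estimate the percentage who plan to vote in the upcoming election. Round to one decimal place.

29.1%

Response rates by class: day shift 204/240 = 85%, evening shift 272/340 = 80%, night shift 324/360 = 90%.
Each respondent's weight = sampled/responded in their class; summing within a class gives n_sampled, so:
  day shift: 240 × 41.5 = 9960
  evening shift: 340 × 42.6 = 14,484
  night shift: 360 × 8.1 = 2916
Adjusted estimate = 27,360 / 940 = 29.1064 → 29.1%.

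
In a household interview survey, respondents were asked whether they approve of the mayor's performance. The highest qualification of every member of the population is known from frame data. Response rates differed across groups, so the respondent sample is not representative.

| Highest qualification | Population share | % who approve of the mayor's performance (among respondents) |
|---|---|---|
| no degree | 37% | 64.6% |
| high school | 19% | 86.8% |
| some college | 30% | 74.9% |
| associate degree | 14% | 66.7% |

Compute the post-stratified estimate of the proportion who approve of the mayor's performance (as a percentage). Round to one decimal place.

72.2%

Each cell contributes population-share × respondent value:
  no degree: 0.37 × 64.6 = 23.902
  high school: 0.19 × 86.8 = 16.492
  some college: 0.3 × 74.9 = 22.47
  associate degree: 0.14 × 66.7 = 9.338
Post-stratified estimate = 72.202 → 72.2%.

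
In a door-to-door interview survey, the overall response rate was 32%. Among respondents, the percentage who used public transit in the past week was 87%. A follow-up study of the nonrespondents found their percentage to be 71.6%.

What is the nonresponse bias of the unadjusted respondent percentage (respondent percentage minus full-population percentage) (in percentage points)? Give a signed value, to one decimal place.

Nonresponse fraction = 1 − 0.32 = 0.68.
Bias = (nonresponse fraction) × (respondent percentage − nonrespondent percentage)
     = 0.68 × (87 − 71.6) = 0.68 × 15.4 = 10.472.

+10.5 percentage points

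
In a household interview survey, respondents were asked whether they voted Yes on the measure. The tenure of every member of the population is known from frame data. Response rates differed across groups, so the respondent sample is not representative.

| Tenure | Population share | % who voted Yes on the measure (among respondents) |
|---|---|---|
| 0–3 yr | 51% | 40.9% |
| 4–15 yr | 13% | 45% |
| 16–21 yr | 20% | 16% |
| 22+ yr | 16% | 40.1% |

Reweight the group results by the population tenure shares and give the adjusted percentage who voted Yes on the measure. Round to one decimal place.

36.3%

Weight each group's respondent value by its population share:
  0–3 yr: 0.51 × 40.9 = 20.859
  4–15 yr: 0.13 × 45 = 5.85
  16–21 yr: 0.2 × 16 = 3.2
  22+ yr: 0.16 × 40.1 = 6.416
Post-stratified estimate = 36.325 → 36.3%.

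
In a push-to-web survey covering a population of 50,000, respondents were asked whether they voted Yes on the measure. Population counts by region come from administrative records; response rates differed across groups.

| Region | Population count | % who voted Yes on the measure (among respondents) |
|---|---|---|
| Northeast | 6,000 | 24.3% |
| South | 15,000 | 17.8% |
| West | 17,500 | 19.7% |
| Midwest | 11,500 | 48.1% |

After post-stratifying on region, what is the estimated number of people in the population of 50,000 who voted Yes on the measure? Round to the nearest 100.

13,100

Apply each group's respondent rate to its population count:
  Northeast: 6,000 × 24.3% = 1458
  South: 15,000 × 17.8% = 2670
  West: 17,500 × 19.7% = 3447.5
  Midwest: 11,500 × 48.1% = 5531.5
Estimated total = 13,107 → 13,100.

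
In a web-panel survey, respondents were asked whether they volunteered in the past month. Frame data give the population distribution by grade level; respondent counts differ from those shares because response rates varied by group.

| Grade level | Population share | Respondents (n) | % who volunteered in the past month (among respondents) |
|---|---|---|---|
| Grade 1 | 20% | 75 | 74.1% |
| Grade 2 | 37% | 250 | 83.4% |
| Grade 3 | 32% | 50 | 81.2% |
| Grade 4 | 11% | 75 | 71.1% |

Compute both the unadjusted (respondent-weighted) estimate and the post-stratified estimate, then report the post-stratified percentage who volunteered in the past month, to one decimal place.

79.5%

Unadjusted (pooled respondent) estimate weights by respondent counts:
  (75/450)×74.1 + (250/450)×83.4 + (50/450)×81.2 + (75/450)×71.1 = 79.5556%
Post-stratifying to population shares instead:
  0.2×74.1 + 0.37×83.4 + 0.32×81.2 + 0.11×71.1 = 79.483%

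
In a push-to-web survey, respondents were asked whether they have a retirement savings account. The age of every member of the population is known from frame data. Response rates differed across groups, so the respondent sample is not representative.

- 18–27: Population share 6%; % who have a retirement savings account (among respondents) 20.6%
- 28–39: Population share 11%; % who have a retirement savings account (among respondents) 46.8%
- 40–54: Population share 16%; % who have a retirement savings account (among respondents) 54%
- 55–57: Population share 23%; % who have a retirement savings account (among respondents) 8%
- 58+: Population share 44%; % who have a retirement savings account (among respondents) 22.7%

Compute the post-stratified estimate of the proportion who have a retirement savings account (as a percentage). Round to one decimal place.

Weight each group's respondent value by its population share:
  18–27: 0.06 × 20.6 = 1.236
  28–39: 0.11 × 46.8 = 5.148
  40–54: 0.16 × 54 = 8.64
  55–57: 0.23 × 8 = 1.84
  58+: 0.44 × 22.7 = 9.988
Post-stratified estimate = 26.852 → 26.9%.

26.9%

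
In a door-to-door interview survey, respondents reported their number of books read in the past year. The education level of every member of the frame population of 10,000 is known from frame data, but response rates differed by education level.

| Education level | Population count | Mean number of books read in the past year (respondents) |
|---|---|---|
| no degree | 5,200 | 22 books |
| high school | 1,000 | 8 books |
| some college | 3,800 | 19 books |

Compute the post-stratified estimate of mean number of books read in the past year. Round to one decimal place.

19.5

Weight each group's respondent value by its population share:
  no degree: (5,200/10,000) × 22 = 11.44
  high school: (1,000/10,000) × 8 = 0.8
  some college: (3,800/10,000) × 19 = 7.22
Post-stratified estimate = 19.46 → 19.5.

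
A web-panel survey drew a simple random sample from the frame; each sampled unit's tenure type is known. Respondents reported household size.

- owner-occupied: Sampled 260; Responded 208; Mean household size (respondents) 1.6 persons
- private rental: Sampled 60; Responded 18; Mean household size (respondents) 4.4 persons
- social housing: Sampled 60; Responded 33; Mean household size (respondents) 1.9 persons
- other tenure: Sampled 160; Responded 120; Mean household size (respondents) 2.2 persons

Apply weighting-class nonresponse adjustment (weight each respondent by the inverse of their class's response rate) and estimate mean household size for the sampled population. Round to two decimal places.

Class response rates: owner-occupied 208/260 = 80%, private rental 18/60 = 30%, social housing 33/60 = 55%, other tenure 120/160 = 75%.
Inverse-response-rate weighting restores each class to its sampled count, so class totals weight by n_sampled:
  owner-occupied: 260 × 1.6 = 416
  private rental: 60 × 4.4 = 264
  social housing: 60 × 1.9 = 114
  other tenure: 160 × 2.2 = 352
Adjusted estimate = 1146 / 540 = 2.12222 → 2.12.

2.12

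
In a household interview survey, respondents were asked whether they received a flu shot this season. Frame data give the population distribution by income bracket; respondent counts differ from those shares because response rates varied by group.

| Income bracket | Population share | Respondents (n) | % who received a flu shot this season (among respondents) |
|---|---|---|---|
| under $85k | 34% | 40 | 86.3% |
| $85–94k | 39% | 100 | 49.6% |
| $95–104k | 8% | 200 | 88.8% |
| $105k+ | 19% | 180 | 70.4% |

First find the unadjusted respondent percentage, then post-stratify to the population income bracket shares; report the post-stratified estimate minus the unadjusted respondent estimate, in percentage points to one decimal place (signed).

Naive respondent-only estimate (weights = respondent counts):
  (40/520)×86.3 + (100/520)×49.6 + (200/520)×88.8 + (180/520)×70.4 = 74.7%
Post-stratifying to population shares instead:
  0.34×86.3 + 0.39×49.6 + 0.08×88.8 + 0.19×70.4 = 69.166%
Difference = 69.166 − 74.7 = -5.534 pp.

-5.5 percentage points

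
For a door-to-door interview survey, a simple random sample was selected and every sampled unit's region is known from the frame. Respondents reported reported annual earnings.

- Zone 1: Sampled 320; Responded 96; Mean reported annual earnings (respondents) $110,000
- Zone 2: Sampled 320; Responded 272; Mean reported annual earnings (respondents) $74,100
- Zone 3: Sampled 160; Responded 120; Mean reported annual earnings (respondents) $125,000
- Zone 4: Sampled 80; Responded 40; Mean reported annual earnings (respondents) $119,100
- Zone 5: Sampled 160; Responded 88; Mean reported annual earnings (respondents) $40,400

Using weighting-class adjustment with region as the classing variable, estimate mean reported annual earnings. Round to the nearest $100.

Response rates by class: Zone 1 96/320 = 30%, Zone 2 272/320 = 85%, Zone 3 120/160 = 75%, Zone 4 40/80 = 50%, Zone 5 88/160 = 55%.
Inverse-response-rate weighting restores each class to its sampled count, so class totals weight by n_sampled:
  Zone 1: 320 × 110,000 = 35,200,000
  Zone 2: 320 × 74,100 = 23,712,000
  Zone 3: 160 × 125,000 = 20,000,000
  Zone 4: 80 × 119,100 = 9,528,000
  Zone 5: 160 × 40,400 = 6,464,000
Adjusted estimate = 94,904,000 / 1,040 = 91253.8 → $91,300.

$91,300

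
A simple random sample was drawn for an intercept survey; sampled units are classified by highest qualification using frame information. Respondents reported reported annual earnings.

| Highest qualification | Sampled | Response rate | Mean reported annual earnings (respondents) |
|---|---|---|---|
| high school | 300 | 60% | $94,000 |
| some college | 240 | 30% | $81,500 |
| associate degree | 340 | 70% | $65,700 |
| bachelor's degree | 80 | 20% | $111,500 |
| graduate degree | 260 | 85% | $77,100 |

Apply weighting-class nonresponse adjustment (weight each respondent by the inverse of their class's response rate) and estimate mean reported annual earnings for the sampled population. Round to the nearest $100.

Each respondent's weight = sampled/responded in their class; summing within a class gives n_sampled, so:
  high school: 300 × 94,000 = 28,200,000
  some college: 240 × 81,500 = 19,560,000
  associate degree: 340 × 65,700 = 22,338,000
  bachelor's degree: 80 × 111,500 = 8,920,000
  graduate degree: 260 × 77,100 = 20,046,000
Adjusted estimate = 99,064,000 / 1,220 = 81,200 → $81,200.

$81,200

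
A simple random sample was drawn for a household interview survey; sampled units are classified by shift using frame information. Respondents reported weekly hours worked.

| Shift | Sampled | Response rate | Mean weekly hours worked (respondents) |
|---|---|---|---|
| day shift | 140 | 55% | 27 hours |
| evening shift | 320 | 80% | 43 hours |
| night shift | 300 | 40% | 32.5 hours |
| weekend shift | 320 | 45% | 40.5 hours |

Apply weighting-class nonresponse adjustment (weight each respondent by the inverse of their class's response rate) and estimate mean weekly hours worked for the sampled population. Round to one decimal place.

37.3

Weighting each respondent by the inverse class response rate inflates each class back to its sampled size, so the class weight is n_sampled:
  day shift: 140 × 27 = 3780
  evening shift: 320 × 43 = 13,760
  night shift: 300 × 32.5 = 9750
  weekend shift: 320 × 40.5 = 12,960
Adjusted estimate = 40,250 / 1,080 = 37.2685 → 37.3.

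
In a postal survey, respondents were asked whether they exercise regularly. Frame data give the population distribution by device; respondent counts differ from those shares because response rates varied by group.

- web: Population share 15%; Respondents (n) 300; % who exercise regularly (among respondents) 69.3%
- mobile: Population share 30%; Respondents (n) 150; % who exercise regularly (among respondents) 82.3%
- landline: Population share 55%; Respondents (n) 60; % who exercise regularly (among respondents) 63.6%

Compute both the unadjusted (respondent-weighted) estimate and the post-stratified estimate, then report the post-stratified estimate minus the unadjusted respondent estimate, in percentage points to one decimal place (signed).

-2.4 percentage points

Without adjustment, the pooled respondent share is:
  (300/510)×69.3 + (150/510)×82.3 + (60/510)×63.6 = 72.4529%
Reweighting by population device shares:
  0.15×69.3 + 0.3×82.3 + 0.55×63.6 = 70.065%
Difference = 70.065 − 72.4529 = -2.3879 pp.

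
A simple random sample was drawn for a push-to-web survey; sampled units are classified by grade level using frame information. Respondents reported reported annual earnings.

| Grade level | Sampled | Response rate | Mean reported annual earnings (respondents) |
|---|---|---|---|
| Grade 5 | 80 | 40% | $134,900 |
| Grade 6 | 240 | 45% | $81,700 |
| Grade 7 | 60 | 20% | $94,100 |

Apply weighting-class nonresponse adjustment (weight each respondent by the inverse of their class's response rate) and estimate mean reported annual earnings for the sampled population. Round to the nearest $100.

$94,900

With weight = n_sampled/n_responded per class, the weighted class total is n_sampled:
  Grade 5: 80 × 134,900 = 10,792,000
  Grade 6: 240 × 81,700 = 19,608,000
  Grade 7: 60 × 94,100 = 5,646,000
Adjusted estimate = 36,046,000 / 380 = 94857.9 → $94,900.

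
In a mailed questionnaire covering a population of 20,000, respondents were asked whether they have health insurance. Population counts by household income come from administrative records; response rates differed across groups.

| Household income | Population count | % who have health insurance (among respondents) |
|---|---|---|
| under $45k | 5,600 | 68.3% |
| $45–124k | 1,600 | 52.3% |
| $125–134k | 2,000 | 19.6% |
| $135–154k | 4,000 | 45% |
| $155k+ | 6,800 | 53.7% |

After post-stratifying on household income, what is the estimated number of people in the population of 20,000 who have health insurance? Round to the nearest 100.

Each cell contributes its population count × the respondent rate:
  under $45k: 5,600 × 68.3% = 3824.8
  $45–124k: 1,600 × 52.3% = 836.8
  $125–134k: 2,000 × 19.6% = 392
  $135–154k: 4,000 × 45% = 1800
  $155k+: 6,800 × 53.7% = 3651.6
Estimated total = 10505.2 → 10,500.

10,500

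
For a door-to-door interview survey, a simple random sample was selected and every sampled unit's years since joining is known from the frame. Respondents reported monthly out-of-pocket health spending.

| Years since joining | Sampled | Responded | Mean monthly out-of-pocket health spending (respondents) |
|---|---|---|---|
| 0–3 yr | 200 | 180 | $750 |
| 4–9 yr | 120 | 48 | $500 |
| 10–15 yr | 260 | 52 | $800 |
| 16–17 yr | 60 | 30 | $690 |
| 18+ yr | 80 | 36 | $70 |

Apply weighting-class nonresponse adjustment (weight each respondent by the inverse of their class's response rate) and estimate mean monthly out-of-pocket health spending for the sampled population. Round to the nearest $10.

Response rates by class: 0–3 yr 180/200 = 90%, 4–9 yr 48/120 = 40%, 10–15 yr 52/260 = 20%, 16–17 yr 30/60 = 50%, 18+ yr 36/80 = 45%.
With weight = n_sampled/n_responded per class, the weighted class total is n_sampled:
  0–3 yr: 200 × 750 = 150,000
  4–9 yr: 120 × 500 = 60,000
  10–15 yr: 260 × 800 = 208,000
  16–17 yr: 60 × 690 = 41,400
  18+ yr: 80 × 70 = 5600
Adjusted estimate = 465,000 / 720 = 645.833 → $650.

$650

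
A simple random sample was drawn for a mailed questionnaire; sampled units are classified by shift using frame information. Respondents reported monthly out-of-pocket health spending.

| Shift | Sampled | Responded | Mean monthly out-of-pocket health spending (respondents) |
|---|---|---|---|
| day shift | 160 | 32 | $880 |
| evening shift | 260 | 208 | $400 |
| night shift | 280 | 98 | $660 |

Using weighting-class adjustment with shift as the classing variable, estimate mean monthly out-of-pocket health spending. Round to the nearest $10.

$610

Response rates by class: day shift 32/160 = 20%, evening shift 208/260 = 80%, night shift 98/280 = 35%.
With weight = n_sampled/n_responded per class, the weighted class total is n_sampled:
  day shift: 160 × 880 = 140,800
  evening shift: 260 × 400 = 104,000
  night shift: 280 × 660 = 184,800
Adjusted estimate = 429,600 / 700 = 613.714 → $610.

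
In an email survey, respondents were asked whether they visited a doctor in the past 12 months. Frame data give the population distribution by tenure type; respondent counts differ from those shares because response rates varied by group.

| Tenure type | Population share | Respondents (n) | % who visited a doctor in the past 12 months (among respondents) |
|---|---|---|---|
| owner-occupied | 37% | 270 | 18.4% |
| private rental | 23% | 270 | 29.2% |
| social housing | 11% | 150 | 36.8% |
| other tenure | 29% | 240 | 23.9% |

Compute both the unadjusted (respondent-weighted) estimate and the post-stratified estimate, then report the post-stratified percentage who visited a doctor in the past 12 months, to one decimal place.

24.5%

Without adjustment, the pooled respondent share is:
  (270/930)×18.4 + (270/930)×29.2 + (150/930)×36.8 + (240/930)×23.9 = 25.9226%
Reweighting by population tenure type shares:
  0.37×18.4 + 0.23×29.2 + 0.11×36.8 + 0.29×23.9 = 24.503%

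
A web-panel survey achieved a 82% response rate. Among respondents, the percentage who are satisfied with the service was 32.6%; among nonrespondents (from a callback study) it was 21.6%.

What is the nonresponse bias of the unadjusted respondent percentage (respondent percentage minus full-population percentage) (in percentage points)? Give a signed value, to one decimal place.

Nonresponse fraction = 1 − 0.82 = 0.18.
Bias = (nonresponse fraction) × (respondent percentage − nonrespondent percentage)
     = 0.18 × (32.6 − 21.6) = 0.18 × 11 = 1.98.

+2.0 percentage points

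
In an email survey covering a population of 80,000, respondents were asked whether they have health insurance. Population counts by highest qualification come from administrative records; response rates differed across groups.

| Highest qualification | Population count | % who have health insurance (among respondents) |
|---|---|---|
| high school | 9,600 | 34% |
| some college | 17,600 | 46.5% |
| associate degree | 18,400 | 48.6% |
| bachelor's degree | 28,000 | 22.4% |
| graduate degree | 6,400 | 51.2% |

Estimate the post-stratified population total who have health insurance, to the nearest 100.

29,900

Each cell contributes its population count × the respondent rate:
  high school: 9,600 × 34% = 3264
  some college: 17,600 × 46.5% = 8184
  associate degree: 18,400 × 48.6% = 8942.4
  bachelor's degree: 28,000 × 22.4% = 6272
  graduate degree: 6,400 × 51.2% = 3276.8
Estimated total = 29939.2 → 29,900.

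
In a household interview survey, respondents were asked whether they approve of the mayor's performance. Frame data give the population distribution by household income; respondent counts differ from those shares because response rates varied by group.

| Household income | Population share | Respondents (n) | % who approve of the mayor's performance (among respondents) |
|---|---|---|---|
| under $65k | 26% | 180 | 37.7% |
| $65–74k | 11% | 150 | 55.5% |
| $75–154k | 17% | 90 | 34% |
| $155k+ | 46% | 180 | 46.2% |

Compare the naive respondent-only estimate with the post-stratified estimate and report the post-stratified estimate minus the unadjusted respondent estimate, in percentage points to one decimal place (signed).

Unadjusted (pooled respondent) estimate weights by respondent counts:
  (180/600)×37.7 + (150/600)×55.5 + (90/600)×34 + (180/600)×46.2 = 44.145%
Post-stratified estimate weights by population shares:
  0.26×37.7 + 0.11×55.5 + 0.17×34 + 0.46×46.2 = 42.939%
Difference = 42.939 − 44.145 = -1.206 pp.

-1.2 percentage points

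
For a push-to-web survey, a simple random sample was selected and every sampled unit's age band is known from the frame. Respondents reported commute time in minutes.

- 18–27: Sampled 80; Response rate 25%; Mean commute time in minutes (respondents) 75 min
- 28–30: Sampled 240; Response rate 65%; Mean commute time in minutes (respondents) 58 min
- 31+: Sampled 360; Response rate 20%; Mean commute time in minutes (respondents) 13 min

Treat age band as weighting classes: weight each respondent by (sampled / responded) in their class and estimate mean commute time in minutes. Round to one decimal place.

36.2

With weight = n_sampled/n_responded per class, the weighted class total is n_sampled:
  18–27: 80 × 75 = 6000
  28–30: 240 × 58 = 13,920
  31+: 360 × 13 = 4680
Adjusted estimate = 24,600 / 680 = 36.1765 → 36.2.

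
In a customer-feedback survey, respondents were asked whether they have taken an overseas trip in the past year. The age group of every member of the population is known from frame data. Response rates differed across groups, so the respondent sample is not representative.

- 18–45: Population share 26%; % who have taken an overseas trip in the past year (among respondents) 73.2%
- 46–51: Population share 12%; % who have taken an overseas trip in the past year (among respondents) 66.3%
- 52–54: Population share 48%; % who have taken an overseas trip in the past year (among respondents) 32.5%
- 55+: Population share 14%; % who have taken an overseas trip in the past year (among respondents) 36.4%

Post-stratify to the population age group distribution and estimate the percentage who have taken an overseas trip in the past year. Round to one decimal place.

47.7%

Weight each group's respondent value by its population share:
  18–45: 0.26 × 73.2 = 19.032
  46–51: 0.12 × 66.3 = 7.956
  52–54: 0.48 × 32.5 = 15.6
  55+: 0.14 × 36.4 = 5.096
Post-stratified estimate = 47.684 → 47.7%.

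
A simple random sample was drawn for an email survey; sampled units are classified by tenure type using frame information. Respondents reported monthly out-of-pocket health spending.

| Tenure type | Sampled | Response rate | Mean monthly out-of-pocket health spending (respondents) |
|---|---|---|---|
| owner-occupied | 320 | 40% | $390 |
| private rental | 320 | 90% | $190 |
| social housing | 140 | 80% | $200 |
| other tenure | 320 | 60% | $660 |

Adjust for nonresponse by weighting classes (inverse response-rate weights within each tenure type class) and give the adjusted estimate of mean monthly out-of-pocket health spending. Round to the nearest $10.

$390

Inverse-response-rate weighting restores each class to its sampled count, so class totals weight by n_sampled:
  owner-occupied: 320 × 390 = 124,800
  private rental: 320 × 190 = 60,800
  social housing: 140 × 200 = 28,000
  other tenure: 320 × 660 = 211,200
Adjusted estimate = 424,800 / 1,100 = 386.182 → $390.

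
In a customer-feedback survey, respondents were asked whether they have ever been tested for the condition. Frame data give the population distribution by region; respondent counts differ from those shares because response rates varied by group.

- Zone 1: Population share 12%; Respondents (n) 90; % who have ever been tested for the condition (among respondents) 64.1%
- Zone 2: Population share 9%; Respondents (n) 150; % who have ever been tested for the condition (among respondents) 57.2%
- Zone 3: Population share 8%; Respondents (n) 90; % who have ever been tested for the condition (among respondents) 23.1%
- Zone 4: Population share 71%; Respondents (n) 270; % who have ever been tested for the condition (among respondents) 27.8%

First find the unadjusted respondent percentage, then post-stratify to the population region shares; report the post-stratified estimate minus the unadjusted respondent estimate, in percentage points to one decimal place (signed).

-5.5 percentage points

Naive respondent-only estimate (weights = respondent counts):
  (90/600)×64.1 + (150/600)×57.2 + (90/600)×23.1 + (270/600)×27.8 = 39.89%
Reweighting by population region shares:
  0.12×64.1 + 0.09×57.2 + 0.08×23.1 + 0.71×27.8 = 34.426%
Difference = 34.426 − 39.89 = -5.464 pp.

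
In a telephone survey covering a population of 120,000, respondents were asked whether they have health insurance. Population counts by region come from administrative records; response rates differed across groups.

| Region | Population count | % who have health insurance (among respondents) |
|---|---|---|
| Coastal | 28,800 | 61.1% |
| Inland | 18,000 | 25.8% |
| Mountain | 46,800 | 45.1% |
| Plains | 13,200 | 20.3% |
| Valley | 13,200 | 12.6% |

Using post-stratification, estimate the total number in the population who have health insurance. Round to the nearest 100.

47,700

Each cell contributes its population count × the respondent rate:
  Coastal: 28,800 × 61.1% = 17596.8
  Inland: 18,000 × 25.8% = 4644
  Mountain: 46,800 × 45.1% = 21106.8
  Plains: 13,200 × 20.3% = 2679.6
  Valley: 13,200 × 12.6% = 1663.2
Estimated total = 47690.4 → 47,700.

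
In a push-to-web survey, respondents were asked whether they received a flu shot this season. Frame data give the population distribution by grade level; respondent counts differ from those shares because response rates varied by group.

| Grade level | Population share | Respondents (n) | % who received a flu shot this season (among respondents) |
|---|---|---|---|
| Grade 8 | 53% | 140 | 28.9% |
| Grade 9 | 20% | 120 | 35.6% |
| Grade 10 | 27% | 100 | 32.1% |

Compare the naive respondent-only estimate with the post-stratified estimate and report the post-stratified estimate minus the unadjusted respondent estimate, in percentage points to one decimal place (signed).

-0.9 percentage points

Unadjusted (pooled respondent) estimate weights by respondent counts:
  (140/360)×28.9 + (120/360)×35.6 + (100/360)×32.1 = 32.0222%
Post-stratifying to population shares instead:
  0.53×28.9 + 0.2×35.6 + 0.27×32.1 = 31.104%
Difference = 31.104 − 32.0222 = -0.9182 pp.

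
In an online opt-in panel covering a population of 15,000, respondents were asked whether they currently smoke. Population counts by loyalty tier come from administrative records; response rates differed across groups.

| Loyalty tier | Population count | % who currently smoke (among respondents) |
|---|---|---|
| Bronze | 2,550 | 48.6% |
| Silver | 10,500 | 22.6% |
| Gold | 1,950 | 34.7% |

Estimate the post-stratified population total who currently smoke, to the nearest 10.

Apply each group's respondent rate to its population count:
  Bronze: 2,550 × 48.6% = 1239.3
  Silver: 10,500 × 22.6% = 2373
  Gold: 1,950 × 34.7% = 676.65
Estimated total = 4288.95 → 4,290.

4,290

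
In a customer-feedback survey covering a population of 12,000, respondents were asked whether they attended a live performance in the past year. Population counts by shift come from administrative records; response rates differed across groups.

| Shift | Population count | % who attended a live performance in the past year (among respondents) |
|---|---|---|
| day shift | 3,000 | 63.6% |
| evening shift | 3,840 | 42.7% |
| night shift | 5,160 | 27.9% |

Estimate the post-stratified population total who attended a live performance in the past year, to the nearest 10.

4,990

Estimated count per cell = population count × respondent percentage:
  day shift: 3,000 × 63.6% = 1908
  evening shift: 3,840 × 42.7% = 1639.68
  night shift: 5,160 × 27.9% = 1439.64
Estimated total = 4987.32 → 4,990.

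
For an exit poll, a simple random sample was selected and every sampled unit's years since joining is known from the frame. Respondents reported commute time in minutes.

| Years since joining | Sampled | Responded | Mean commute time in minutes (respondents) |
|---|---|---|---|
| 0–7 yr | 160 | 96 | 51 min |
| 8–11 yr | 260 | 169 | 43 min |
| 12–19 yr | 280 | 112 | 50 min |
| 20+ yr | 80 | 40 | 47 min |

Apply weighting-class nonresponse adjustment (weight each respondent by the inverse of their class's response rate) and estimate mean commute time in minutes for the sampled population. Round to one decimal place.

Response rates by class: 0–7 yr 96/160 = 60%, 8–11 yr 169/260 = 65%, 12–19 yr 112/280 = 40%, 20+ yr 40/80 = 50%.
Each respondent's weight = sampled/responded in their class; summing within a class gives n_sampled, so:
  0–7 yr: 160 × 51 = 8160
  8–11 yr: 260 × 43 = 11,180
  12–19 yr: 280 × 50 = 14,000
  20+ yr: 80 × 47 = 3760
Adjusted estimate = 37,100 / 780 = 47.5641 → 47.6.

47.6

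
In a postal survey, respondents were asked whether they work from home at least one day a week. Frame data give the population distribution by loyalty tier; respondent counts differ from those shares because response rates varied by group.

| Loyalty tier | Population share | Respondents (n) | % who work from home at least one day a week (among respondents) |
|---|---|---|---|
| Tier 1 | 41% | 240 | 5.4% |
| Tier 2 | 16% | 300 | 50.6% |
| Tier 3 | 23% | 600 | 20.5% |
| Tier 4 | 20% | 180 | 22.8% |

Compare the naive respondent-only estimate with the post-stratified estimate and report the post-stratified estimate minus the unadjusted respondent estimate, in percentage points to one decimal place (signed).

Unadjusted (pooled respondent) estimate weights by respondent counts:
  (240/1320)×5.4 + (300/1320)×50.6 + (600/1320)×20.5 + (180/1320)×22.8 = 24.9091%
Post-stratifying to population shares instead:
  0.41×5.4 + 0.16×50.6 + 0.23×20.5 + 0.2×22.8 = 19.585%
Difference = 19.585 − 24.9091 = -5.3241 pp.

-5.3 percentage points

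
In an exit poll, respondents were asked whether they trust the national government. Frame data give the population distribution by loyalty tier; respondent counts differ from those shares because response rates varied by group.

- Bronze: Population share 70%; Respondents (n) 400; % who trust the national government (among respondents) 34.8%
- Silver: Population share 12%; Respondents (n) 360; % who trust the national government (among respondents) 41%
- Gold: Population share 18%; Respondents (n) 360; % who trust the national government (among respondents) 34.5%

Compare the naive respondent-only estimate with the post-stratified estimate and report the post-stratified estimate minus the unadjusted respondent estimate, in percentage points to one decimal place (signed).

Without adjustment, the pooled respondent share is:
  (400/1120)×34.8 + (360/1120)×41 + (360/1120)×34.5 = 36.6964%
Post-stratifying to population shares instead:
  0.7×34.8 + 0.12×41 + 0.18×34.5 = 35.49%
Difference = 35.49 − 36.6964 = -1.2064 pp.

-1.2 percentage points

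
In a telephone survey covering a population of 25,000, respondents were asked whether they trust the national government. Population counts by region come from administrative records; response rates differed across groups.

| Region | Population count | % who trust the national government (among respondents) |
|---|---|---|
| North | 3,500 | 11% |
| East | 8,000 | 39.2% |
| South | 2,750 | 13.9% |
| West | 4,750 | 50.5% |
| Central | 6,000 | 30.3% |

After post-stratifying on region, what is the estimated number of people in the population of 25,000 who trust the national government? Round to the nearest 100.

Each cell contributes its population count × the respondent rate:
  North: 3,500 × 11% = 385
  East: 8,000 × 39.2% = 3136
  South: 2,750 × 13.9% = 382.25
  West: 4,750 × 50.5% = 2398.75
  Central: 6,000 × 30.3% = 1818
Estimated total = 8120 → 8,100.

8,100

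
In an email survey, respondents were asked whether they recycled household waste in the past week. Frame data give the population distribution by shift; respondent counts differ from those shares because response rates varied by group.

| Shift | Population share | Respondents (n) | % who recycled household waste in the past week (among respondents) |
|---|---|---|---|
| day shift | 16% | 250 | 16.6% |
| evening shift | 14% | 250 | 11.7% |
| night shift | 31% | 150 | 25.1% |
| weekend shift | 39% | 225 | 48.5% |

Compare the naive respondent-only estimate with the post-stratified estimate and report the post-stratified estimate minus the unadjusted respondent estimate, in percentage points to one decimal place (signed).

Without adjustment, the pooled respondent share is:
  (250/875)×16.6 + (250/875)×11.7 + (150/875)×25.1 + (225/875)×48.5 = 24.86%
Post-stratified estimate weights by population shares:
  0.16×16.6 + 0.14×11.7 + 0.31×25.1 + 0.39×48.5 = 30.99%
Difference = 30.99 − 24.86 = 6.13 pp.

+6.1 percentage points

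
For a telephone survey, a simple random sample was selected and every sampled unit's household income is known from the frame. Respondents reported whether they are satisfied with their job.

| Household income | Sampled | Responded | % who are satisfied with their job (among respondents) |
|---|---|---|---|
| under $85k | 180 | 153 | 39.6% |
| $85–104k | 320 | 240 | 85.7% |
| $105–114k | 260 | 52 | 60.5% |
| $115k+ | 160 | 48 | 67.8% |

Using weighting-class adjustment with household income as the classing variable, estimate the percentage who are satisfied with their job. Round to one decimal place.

Response rates by class: under $85k 153/180 = 85%, $85–104k 240/320 = 75%, $105–114k 52/260 = 20%, $115k+ 48/160 = 30%.
Each respondent's weight = sampled/responded in their class; summing within a class gives n_sampled, so:
  under $85k: 180 × 39.6 = 7128
  $85–104k: 320 × 85.7 = 27,424
  $105–114k: 260 × 60.5 = 15,730
  $115k+: 160 × 67.8 = 10,848
Adjusted estimate = 61,130 / 920 = 66.4457 → 66.4%.

66.4%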